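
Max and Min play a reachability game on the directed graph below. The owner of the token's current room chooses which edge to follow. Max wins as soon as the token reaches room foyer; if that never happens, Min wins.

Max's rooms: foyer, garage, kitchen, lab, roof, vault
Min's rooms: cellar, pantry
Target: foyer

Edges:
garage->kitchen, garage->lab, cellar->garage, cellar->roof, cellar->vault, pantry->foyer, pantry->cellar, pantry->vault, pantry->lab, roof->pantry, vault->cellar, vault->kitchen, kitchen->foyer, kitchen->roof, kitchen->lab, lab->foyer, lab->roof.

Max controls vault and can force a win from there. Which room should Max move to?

A0 = {foyer}
A1: add {kitchen, lab} — kitchen (Max) has kitchen→foyer; lab (Max) has lab→foyer.
A2: add {garage, vault} — garage (Max) has garage→kitchen; vault (Max) has vault→kitchen.
A3 = A2; e.g. cellar (Min) can still go to roof. Fixed point.
From vault, successor kitchen is in the attractor (rank 1); the other successor cellar is not.

kitchen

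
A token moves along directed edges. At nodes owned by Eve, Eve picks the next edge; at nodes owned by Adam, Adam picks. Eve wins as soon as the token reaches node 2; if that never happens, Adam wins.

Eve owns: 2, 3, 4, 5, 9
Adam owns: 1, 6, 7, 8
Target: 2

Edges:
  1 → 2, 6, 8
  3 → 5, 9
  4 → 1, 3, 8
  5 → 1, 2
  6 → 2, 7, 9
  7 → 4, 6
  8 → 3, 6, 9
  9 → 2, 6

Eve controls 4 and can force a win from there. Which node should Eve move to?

3

A0 = {2}
A1: add {5, 9} — 5 (Eve) has 5→2; 9 (Eve) has 9→2.
A2: add {3} — 3 (Eve) has 3→5.
A3: add {4} — 4 (Eve) has 4→3.
A4 = A3; e.g. 1 (Adam) can still go to 6. Fixed point.
From 4, successor 3 is in the attractor (rank 2); the other successors 1, 8 are not.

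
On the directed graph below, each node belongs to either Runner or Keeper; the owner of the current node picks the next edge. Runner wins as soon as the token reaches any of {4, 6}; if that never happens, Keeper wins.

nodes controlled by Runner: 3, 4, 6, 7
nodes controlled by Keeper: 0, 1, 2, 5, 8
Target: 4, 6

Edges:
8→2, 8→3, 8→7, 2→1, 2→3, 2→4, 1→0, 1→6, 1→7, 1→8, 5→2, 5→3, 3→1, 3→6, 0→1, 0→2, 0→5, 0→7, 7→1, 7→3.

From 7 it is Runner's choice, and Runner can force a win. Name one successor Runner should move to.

3

A0 = {4, 6}
A1: add {3} — 3 (Runner) has 3→6.
A2: add {7} — 7 (Runner) has 7→3.
A3 = A2; e.g. 0 (Keeper) can still go to 1. Fixed point.
From 7, successor 3 is in the attractor (rank 1); the other successor 1 is not.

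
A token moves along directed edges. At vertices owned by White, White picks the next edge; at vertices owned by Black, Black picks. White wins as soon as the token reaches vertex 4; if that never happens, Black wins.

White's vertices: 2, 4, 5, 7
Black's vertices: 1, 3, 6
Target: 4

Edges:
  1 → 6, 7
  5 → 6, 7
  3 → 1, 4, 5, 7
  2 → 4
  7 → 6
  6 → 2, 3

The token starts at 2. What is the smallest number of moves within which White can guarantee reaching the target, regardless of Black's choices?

1

A0 = {4}
A1: add {2} — 2 (White) has 2→4.
A2 = A1; e.g. 1 (Black) can still go to 6. Fixed point.
2 enters the attractor at level 1, so White can force the target in 1 move from there.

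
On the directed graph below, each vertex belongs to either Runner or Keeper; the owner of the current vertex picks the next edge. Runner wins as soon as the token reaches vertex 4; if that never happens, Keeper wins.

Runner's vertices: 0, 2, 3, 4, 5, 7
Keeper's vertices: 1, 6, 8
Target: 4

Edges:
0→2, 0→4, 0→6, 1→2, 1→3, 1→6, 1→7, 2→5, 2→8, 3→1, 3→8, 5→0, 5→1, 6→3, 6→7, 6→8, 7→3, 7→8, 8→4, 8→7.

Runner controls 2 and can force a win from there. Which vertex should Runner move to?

5

A0 = {4}
A1: add {0} — 0 (Runner) has 0→4.
A2: add {5} — 5 (Runner) has 5→0.
A3: add {2} — 2 (Runner) has 2→5.
A4 = A3; e.g. 1 (Keeper) can still go to 3. Fixed point.
From 2, successor 5 is in the attractor (rank 2); the other successor 8 is not.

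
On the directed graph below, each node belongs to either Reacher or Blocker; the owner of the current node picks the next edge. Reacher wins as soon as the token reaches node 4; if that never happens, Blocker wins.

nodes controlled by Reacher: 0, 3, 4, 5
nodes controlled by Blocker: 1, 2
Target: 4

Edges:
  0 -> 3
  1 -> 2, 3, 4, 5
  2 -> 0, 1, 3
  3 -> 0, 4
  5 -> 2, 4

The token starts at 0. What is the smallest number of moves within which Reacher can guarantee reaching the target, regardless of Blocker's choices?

2

A0 = {4}
A1: add {3, 5} — 3 (Reacher) has 3→4; 5 (Reacher) has 5→4.
A2: add {0} — 0 (Reacher) has 0→3.
A3 = A2; e.g. 1 (Blocker) can still go to 2. Fixed point.
0 enters the attractor at level 2, so Reacher can force the target in 2 moves from there.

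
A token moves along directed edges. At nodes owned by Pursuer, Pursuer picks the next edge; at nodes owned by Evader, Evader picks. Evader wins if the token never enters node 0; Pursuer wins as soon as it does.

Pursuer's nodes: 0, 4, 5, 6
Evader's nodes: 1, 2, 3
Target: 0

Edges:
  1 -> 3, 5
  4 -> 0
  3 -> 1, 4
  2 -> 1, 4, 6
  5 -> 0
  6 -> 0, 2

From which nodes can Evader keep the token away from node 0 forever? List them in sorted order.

A0 = {0}
A1: add {4, 5, 6} — 4 (Pursuer) has 4→0; 5 (Pursuer) has 5→0; 6 (Pursuer) has 6→0.
A2 = A1; e.g. 1 (Evader) can still go to 3. Fixed point.
Pursuer's attractor = {0, 4, 5, 6}; Evader avoids the target exactly from the complement.

1, 2, 3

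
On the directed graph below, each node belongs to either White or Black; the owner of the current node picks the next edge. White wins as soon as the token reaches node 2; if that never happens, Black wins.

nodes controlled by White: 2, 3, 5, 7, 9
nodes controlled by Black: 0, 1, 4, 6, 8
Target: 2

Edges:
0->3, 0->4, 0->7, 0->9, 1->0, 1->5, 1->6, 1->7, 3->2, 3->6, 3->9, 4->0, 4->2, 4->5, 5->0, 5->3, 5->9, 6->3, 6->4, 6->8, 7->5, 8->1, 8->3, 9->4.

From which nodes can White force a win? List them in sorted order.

A0 = {2}
A1: add {3} — 3 (White) has 3→2.
A2: add {5} — 5 (White) has 5→3.
A3: add {7} — 7 (White) has 7→5.
A4 = A3; e.g. 0 (Black) can still go to 4. Fixed point.
White's winning region = {2, 3, 5, 7}.

2, 3, 5, 7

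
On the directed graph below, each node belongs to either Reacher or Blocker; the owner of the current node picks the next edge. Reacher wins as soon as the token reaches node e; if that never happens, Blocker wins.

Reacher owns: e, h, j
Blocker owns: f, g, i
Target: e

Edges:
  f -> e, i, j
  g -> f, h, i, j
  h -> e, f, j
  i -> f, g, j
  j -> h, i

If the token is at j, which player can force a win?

Reacher

A0 = {e}
A1: add {h} — h (Reacher) has h→e.
A2: add {j} — j (Reacher) has j→h.
A3 = A2; e.g. f (Blocker) can still go to i. Fixed point.
j ∈ A2, so Reacher can force the target.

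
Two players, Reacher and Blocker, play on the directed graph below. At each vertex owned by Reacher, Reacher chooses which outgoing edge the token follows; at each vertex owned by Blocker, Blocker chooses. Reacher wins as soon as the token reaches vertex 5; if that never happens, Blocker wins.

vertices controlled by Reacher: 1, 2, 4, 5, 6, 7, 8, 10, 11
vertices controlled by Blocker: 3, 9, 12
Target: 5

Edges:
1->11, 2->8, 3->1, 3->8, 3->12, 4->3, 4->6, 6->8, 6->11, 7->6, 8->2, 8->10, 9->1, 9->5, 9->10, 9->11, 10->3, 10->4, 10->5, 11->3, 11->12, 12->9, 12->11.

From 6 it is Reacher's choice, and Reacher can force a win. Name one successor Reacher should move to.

8

A0 = {5}
A1: add {10} — 10 (Reacher) has 10→5.
A2: add {8} — 8 (Reacher) has 8→10.
A3: add {2, 6} — 2 (Reacher) has 2→8; 6 (Reacher) has 6→8.
A4: add {4, 7} — 4 (Reacher) has 4→6; 7 (Reacher) has 7→6.
A5 = A4; e.g. 1 (Reacher) has no edge into A4. Fixed point.
From 6, successor 8 is in the attractor (rank 2); the other successor 11 is not.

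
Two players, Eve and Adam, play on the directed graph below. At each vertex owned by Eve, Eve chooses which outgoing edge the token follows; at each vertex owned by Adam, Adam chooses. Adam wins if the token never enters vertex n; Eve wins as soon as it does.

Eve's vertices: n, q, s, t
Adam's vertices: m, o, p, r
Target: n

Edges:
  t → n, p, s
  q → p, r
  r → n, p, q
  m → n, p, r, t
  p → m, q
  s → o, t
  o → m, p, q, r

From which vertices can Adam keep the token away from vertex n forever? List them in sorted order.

m, o, p, q, r

A0 = {n}
A1: add {t} — t (Eve) has t→n.
A2: add {s} — s (Eve) has s→t.
A3 = A2; e.g. m (Adam) can still go to p. Fixed point.
Eve's attractor = {n, s, t}; Adam avoids the target exactly from the complement.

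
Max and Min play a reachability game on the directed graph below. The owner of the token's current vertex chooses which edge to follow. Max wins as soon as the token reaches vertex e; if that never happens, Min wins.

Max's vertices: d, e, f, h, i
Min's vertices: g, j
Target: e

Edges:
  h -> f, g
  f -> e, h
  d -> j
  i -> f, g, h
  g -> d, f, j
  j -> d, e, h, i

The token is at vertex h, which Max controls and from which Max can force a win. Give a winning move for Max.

f

A0 = {e}
A1: add {f} — f (Max) has f→e.
A2: add {h, i} — h (Max) has h→f; i (Max) has i→f.
A3 = A2; e.g. d (Max) has no edge into A2. Fixed point.
From h, successor f is in the attractor (rank 1); the other successor g is not.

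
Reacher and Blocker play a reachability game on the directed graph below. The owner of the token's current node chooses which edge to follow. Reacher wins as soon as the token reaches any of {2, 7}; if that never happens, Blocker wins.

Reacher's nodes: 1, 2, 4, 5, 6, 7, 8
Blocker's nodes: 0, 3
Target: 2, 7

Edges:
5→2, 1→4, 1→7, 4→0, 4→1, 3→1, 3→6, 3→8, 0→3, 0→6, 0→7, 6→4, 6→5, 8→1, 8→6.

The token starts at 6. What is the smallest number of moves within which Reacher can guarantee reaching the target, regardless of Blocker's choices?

A0 = {2, 7}
A1: add {1, 5} — 1 (Reacher) has 1→7; 5 (Reacher) has 5→2.
A2: add {4, 6, 8} — 4 (Reacher) has 4→1; 6 (Reacher) has 6→5; 8 (Reacher) has 8→1.
6 enters the attractor at level 2, so Reacher can force the target in 2 moves from there.

2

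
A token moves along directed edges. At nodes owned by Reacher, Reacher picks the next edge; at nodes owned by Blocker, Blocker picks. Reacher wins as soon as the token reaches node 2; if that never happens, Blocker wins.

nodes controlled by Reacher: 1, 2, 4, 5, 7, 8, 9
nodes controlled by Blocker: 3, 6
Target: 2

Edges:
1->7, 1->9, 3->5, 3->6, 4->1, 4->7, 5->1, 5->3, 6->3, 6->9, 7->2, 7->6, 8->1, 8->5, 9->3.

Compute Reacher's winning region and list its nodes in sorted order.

A0 = {2}
A1: add {7} — 7 (Reacher) has 7→2.
A2: add {1, 4} — 1 (Reacher) has 1→7; 4 (Reacher) has 4→7.
A3: add {5, 8} — 5 (Reacher) has 5→1; 8 (Reacher) has 8→1.
A4 = A3; e.g. 3 (Blocker) can still go to 6. Fixed point.
Reacher's winning region = {1, 2, 4, 5, 7, 8}.

1, 2, 4, 5, 7, 8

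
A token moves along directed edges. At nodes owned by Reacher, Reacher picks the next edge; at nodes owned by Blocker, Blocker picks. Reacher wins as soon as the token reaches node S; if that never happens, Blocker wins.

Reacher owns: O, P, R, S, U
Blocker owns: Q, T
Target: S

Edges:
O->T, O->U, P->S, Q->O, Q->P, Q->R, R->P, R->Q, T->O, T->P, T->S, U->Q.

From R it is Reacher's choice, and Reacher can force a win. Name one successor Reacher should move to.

A0 = {S}
A1: add {P} — P (Reacher) has P→S.
A2: add {R} — R (Reacher) has R→P.
A3 = A2; e.g. O (Reacher) has no edge into A2. Fixed point.
From R, successor P is in the attractor (rank 1); the other successor Q is not.

P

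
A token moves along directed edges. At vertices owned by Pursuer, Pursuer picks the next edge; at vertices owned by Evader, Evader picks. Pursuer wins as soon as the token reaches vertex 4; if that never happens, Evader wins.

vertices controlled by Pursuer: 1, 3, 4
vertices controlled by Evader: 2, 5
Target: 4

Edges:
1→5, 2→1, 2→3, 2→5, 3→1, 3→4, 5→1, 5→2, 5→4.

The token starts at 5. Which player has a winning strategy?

A0 = {4}
A1: add {3} — 3 (Pursuer) has 3→4.
A2 = A1; e.g. 1 (Pursuer) has no edge into A1. Fixed point.
5 never enters the attractor, so Evader can avoid the target forever.

Evader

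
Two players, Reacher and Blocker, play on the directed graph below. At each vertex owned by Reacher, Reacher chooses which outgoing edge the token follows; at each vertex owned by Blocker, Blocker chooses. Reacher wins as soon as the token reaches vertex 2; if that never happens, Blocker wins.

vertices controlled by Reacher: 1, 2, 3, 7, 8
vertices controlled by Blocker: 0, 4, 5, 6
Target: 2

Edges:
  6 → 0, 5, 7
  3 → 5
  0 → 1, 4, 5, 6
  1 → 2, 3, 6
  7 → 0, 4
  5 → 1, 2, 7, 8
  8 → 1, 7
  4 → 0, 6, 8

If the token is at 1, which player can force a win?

Reacher

A0 = {2}
A1: add {1} — 1 (Reacher) has 1→2.
1 ∈ A1, so Reacher can force the target.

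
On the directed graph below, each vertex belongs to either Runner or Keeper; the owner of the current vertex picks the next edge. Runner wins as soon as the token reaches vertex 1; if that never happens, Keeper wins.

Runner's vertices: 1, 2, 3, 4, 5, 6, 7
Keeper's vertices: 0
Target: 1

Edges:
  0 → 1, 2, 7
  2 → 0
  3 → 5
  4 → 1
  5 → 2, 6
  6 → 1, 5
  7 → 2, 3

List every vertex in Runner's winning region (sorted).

1, 3, 4, 5, 6, 7

A0 = {1}
A1: add {4, 6} — 4 (Runner) has 4→1; 6 (Runner) has 6→1.
A2: add {5} — 5 (Runner) has 5→6.
A3: add {3} — 3 (Runner) has 3→5.
A4: add {7} — 7 (Runner) has 7→3.
A5 = A4; e.g. 0 (Keeper) can still go to 2. Fixed point.
Runner's winning region = {1, 3, 4, 5, 6, 7}.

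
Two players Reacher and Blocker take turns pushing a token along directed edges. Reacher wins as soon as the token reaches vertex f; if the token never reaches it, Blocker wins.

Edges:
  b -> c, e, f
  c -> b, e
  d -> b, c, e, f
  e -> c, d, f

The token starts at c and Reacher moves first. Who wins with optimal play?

Blocker

Track states (vertex, player-to-move).
A0 = {(f,Reacher), (f,Blocker)}
A1: add {(b,Reacher), (d,Reacher), (e,Reacher)}.
A2: add {(c,Blocker)}.
A3 = A2; e.g. (b,Blocker) stays out. (c,Reacher) never enters ⇒ Blocker avoids the target.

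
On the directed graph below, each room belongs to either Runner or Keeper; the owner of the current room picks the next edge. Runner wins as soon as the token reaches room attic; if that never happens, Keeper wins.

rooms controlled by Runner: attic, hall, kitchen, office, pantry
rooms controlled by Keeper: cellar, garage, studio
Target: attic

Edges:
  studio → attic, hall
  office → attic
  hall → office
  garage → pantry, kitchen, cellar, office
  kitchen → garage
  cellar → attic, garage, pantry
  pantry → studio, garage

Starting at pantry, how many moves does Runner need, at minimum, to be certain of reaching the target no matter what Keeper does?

4

A0 = {attic}
A1: add {office} — office (Runner) has office→attic.
A2: add {hall} — hall (Runner) has hall→office.
A3: add {studio} — studio (Keeper): all of {attic, hall} already in.
A4: add {pantry} — pantry (Runner) has pantry→studio.
A5 = A4; e.g. garage (Keeper) can still go to kitchen. Fixed point.
pantry enters the attractor at level 4, so Runner can force the target in 4 moves from there.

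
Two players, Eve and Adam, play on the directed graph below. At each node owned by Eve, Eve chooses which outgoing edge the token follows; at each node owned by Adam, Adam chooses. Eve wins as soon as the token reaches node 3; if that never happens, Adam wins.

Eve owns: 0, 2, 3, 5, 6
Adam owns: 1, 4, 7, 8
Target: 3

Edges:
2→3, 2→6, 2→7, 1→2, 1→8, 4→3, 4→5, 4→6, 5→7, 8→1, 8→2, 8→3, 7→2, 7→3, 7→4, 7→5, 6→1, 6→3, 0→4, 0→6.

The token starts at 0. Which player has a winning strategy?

A0 = {3}
A1: add {2, 6} — 2 (Eve) has 2→3; 6 (Eve) has 6→3.
A2: add {0} — 0 (Eve) has 0→6.
A3 = A2; e.g. 1 (Adam) can still go to 8. Fixed point.
0 ∈ A2, so Eve can force the target.

Eve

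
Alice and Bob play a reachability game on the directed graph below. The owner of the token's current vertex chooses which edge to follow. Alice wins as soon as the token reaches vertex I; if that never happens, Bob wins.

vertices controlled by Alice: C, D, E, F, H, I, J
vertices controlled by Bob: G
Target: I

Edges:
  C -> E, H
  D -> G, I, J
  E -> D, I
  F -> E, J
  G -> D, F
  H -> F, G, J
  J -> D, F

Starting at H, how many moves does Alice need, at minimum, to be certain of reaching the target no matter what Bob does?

A0 = {I}
A1: add {D, E} — D (Alice) has D→I; E (Alice) has E→I.
A2: add {C, F, J} — C (Alice) has C→E; F (Alice) has F→E; J (Alice) has J→D.
A3: add {G, H} — G (Bob): all of {D, F} already in; H (Alice) has H→F.
A3 = all vertices. Fixed point.
H enters the attractor at level 3, so Alice can force the target in 3 moves from there.

3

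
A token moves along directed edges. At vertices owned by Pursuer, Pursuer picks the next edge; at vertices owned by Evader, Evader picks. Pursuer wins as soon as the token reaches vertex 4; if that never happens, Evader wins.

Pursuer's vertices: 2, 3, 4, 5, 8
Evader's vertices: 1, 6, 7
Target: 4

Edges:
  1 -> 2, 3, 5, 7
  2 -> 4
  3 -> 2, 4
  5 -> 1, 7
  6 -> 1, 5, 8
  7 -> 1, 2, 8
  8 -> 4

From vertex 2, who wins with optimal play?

A0 = {4}
A1: add {2, 3, 8} — 2 (Pursuer) has 2→4; 3 (Pursuer) has 3→4; 8 (Pursuer) has 8→4.
A2 = A1; e.g. 1 (Evader) can still go to 5. Fixed point.
2 ∈ A1, so Pursuer can force the target.

Pursuer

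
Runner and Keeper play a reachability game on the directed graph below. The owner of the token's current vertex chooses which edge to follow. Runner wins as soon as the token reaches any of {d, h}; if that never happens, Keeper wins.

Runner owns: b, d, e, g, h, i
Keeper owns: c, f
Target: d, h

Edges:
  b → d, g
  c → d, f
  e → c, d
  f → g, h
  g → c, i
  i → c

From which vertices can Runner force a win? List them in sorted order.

A0 = {d, h}
A1: add {b, e} — b (Runner) has b→d; e (Runner) has e→d.
A2 = A1; e.g. c (Keeper) can still go to f. Fixed point.
Runner's winning region = {b, d, e, h}.

b, d, e, h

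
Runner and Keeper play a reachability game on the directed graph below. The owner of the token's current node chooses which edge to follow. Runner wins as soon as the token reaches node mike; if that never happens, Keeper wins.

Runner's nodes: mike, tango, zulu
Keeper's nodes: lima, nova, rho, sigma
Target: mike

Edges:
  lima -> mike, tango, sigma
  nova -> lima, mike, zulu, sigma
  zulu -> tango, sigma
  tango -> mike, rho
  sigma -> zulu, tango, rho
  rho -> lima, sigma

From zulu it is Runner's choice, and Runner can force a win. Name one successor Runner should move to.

A0 = {mike}
A1: add {tango} — tango (Runner) has tango→mike.
A2: add {zulu} — zulu (Runner) has zulu→tango.
A3 = A2; e.g. lima (Keeper) can still go to sigma. Fixed point.
From zulu, successor tango is in the attractor (rank 1); the other successor sigma is not.

tango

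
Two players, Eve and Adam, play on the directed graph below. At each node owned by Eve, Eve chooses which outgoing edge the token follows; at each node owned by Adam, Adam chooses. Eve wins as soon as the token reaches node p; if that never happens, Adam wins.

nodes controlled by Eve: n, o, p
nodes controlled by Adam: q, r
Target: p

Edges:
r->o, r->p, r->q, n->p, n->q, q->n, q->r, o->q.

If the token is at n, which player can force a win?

Eve

A0 = {p}
A1: add {n} — n (Eve) has n→p.
A2 = A1; e.g. o (Eve) has no edge into A1. Fixed point.
n ∈ A1, so Eve can force the target.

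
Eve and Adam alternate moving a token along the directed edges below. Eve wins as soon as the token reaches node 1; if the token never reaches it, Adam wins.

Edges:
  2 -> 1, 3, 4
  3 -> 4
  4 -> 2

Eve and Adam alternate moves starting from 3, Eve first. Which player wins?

Track states (vertex, player-to-move).
A0 = {(1,Eve), (1,Adam)}
A1: add {(2,Eve)}.
A2: add {(4,Adam)}.
A3: add {(3,Eve)}.
(3,Eve) ∈ A3 ⇒ Eve forces the target.

Eve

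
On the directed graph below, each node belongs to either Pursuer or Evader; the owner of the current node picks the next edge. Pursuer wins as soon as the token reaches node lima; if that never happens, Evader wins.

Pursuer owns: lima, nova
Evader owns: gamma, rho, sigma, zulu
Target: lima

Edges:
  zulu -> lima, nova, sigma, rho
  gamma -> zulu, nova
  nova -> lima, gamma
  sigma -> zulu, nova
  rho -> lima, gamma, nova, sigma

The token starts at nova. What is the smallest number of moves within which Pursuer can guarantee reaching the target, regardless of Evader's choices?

1

A0 = {lima}
A1: add {nova} — nova (Pursuer) has nova→lima.
A2 = A1; e.g. zulu (Evader) can still go to sigma. Fixed point.
nova enters the attractor at level 1, so Pursuer can force the target in 1 move from there.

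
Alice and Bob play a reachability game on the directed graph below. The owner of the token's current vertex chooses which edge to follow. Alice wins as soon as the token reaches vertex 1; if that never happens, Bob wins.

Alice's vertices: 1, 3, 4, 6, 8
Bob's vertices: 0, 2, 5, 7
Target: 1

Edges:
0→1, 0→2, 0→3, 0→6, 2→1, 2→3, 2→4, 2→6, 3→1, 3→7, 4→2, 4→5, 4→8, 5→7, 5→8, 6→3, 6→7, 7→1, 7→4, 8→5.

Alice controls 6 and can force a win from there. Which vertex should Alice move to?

A0 = {1}
A1: add {3} — 3 (Alice) has 3→1.
A2: add {6} — 6 (Alice) has 6→3.
A3 = A2; e.g. 0 (Bob) can still go to 2. Fixed point.
From 6, successor 3 is in the attractor (rank 1); the other successor 7 is not.

3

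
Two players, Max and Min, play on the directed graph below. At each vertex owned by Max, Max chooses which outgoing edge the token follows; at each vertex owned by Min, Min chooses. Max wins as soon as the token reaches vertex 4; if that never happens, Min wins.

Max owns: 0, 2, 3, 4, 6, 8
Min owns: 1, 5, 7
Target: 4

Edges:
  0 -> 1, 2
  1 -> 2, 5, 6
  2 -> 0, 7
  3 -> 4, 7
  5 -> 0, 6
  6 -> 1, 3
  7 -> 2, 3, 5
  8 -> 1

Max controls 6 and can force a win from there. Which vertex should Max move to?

3

A0 = {4}
A1: add {3} — 3 (Max) has 3→4.
A2: add {6} — 6 (Max) has 6→3.
A3 = A2; e.g. 0 (Max) has no edge into A2. Fixed point.
From 6, successor 3 is in the attractor (rank 1); the other successor 1 is not.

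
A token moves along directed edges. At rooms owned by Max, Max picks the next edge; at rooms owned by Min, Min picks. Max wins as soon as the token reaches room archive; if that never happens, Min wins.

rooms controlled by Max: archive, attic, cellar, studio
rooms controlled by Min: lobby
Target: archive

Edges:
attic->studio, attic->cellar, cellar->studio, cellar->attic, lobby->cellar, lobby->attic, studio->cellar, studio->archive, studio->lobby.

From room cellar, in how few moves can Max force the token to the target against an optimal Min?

2

A0 = {archive}
A1: add {studio} — studio (Max) has studio→archive.
A2: add {attic, cellar} — cellar (Max) has cellar→studio; attic (Max) has attic→studio.
cellar enters the attractor at level 2, so Max can force the target in 2 moves from there.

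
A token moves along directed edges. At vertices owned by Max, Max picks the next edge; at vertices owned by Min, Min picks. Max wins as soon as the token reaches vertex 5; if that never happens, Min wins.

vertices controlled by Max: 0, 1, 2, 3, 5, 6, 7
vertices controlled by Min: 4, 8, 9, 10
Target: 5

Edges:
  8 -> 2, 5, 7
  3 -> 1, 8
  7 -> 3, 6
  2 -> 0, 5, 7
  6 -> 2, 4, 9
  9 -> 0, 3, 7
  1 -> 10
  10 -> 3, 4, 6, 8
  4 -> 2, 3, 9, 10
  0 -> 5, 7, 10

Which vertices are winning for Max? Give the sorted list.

0, 2, 3, 5, 6, 7, 8, 9

A0 = {5}
A1: add {0, 2} — 0 (Max) has 0→5; 2 (Max) has 2→5.
A2: add {6} — 6 (Max) has 6→2.
A3: add {7} — 7 (Max) has 7→6.
A4: add {8} — 8 (Min): all of {2, 5, 7} already in.
A5: add {3} — 3 (Max) has 3→8.
A6: add {9} — 9 (Min): all of {0, 3, 7} already in.
A7 = A6; e.g. 1 (Max) has no edge into A6. Fixed point.
Max's winning region = {0, 2, 3, 5, 6, 7, 8, 9}.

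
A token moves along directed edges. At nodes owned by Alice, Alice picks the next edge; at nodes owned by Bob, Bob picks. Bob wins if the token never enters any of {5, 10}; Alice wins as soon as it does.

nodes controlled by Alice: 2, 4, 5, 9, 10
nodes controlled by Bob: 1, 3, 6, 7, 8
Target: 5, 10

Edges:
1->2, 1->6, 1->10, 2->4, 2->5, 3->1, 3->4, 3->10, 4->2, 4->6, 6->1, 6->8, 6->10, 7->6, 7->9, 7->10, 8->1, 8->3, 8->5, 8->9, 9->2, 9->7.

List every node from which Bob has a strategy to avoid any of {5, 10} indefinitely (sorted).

1, 3, 6, 7, 8

A0 = {5, 10}
A1: add {2} — 2 (Alice) has 2→5.
A2: add {4, 9} — 4 (Alice) has 4→2; 9 (Alice) has 9→2.
A3 = A2; e.g. 1 (Bob) can still go to 6. Fixed point.
Alice's attractor = {2, 4, 5, 9, 10}; Bob avoids the target exactly from the complement.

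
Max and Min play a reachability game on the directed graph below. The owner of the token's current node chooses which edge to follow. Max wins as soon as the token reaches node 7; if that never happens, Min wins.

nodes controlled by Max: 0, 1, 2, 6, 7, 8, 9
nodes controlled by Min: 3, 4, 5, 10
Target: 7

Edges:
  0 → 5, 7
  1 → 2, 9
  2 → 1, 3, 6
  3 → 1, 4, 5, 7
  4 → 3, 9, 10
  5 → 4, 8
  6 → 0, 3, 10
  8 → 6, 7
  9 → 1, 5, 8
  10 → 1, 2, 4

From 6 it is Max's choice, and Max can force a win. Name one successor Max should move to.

A0 = {7}
A1: add {0, 8} — 0 (Max) has 0→7; 8 (Max) has 8→7.
A2: add {6, 9} — 6 (Max) has 6→0; 9 (Max) has 9→8.
A3: add {1, 2} — 1 (Max) has 1→9; 2 (Max) has 2→6.
A4 = A3; e.g. 3 (Min) can still go to 4. Fixed point.
From 6, successor 0 is in the attractor (rank 1); the other successors 3, 10 are not.

0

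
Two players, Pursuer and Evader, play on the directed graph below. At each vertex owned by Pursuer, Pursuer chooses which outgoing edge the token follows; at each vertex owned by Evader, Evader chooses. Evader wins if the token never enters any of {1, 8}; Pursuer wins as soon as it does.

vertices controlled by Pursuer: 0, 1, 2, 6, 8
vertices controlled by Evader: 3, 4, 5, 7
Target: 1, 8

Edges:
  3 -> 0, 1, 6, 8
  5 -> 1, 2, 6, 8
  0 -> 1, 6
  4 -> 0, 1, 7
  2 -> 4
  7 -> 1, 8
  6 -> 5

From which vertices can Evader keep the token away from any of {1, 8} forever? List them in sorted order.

A0 = {1, 8}
A1: add {0, 7} — 0 (Pursuer) has 0→1; 7 (Evader): all of {1, 8} already in.
A2: add {4} — 4 (Evader): all of {0, 1, 7} already in.
A3: add {2} — 2 (Pursuer) has 2→4.
A4 = A3; e.g. 3 (Evader) can still go to 6. Fixed point.
Pursuer's attractor = {0, 1, 2, 4, 7, 8}; Evader avoids the target exactly from the complement.

3, 5, 6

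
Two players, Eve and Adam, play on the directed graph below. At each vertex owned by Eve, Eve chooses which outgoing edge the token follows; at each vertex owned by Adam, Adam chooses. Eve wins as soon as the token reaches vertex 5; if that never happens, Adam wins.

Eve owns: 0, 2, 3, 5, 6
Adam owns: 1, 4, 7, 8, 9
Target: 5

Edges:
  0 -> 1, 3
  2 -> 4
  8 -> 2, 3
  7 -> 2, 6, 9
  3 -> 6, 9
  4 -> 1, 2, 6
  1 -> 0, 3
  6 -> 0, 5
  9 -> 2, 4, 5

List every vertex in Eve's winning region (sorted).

0, 1, 3, 5, 6

A0 = {5}
A1: add {6} — 6 (Eve) has 6→5.
A2: add {3} — 3 (Eve) has 3→6.
A3: add {0} — 0 (Eve) has 0→3.
A4: add {1} — 1 (Adam): all of {0, 3} already in.
A5 = A4; e.g. 2 (Eve) has no edge into A4. Fixed point.
Eve's winning region = {0, 1, 3, 5, 6}.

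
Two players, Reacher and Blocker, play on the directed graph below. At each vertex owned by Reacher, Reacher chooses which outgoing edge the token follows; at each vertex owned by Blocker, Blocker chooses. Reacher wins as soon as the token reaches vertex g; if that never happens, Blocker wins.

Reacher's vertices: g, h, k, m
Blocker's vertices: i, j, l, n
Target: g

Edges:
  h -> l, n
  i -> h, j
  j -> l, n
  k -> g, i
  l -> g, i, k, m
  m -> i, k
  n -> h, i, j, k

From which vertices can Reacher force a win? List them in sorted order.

A0 = {g}
A1: add {k} — k (Reacher) has k→g.
A2: add {m} — m (Reacher) has m→k.
A3 = A2; e.g. h (Reacher) has no edge into A2. Fixed point.
Reacher's winning region = {g, k, m}.

g, k, m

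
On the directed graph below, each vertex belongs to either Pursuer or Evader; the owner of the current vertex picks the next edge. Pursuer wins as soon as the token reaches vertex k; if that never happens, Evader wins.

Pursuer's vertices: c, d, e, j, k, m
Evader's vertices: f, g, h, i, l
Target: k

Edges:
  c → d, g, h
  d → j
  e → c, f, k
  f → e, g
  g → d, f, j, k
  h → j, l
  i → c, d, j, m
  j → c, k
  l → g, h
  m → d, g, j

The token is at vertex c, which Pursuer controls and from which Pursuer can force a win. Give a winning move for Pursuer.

d

A0 = {k}
A1: add {e, j} — e (Pursuer) has e→k; j (Pursuer) has j→k.
A2: add {d, m} — d (Pursuer) has d→j; m (Pursuer) has m→j.
A3: add {c} — c (Pursuer) has c→d.
A4: add {i} — i (Evader): all of {c, d, j, m} already in.
A5 = A4; e.g. f (Evader) can still go to g. Fixed point.
From c, successor d is in the attractor (rank 2); the other successors g, h are not.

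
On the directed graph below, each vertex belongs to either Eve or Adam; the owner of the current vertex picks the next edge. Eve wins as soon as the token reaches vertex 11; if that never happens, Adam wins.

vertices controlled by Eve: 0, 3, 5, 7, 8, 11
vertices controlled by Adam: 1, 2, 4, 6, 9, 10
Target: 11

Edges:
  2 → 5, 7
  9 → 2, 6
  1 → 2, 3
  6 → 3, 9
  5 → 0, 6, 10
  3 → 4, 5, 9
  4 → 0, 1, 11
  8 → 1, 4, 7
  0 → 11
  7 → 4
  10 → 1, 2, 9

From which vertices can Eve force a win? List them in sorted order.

0, 3, 5, 11

A0 = {11}
A1: add {0} — 0 (Eve) has 0→11.
A2: add {5} — 5 (Eve) has 5→0.
A3: add {3} — 3 (Eve) has 3→5.
A4 = A3; e.g. 1 (Adam) can still go to 2. Fixed point.
Eve's winning region = {0, 3, 5, 11}.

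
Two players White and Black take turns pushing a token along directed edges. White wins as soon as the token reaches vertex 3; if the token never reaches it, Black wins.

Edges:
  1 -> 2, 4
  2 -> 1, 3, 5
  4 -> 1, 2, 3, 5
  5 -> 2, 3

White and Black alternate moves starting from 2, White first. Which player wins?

White

Track states (vertex, player-to-move).
A0 = {(3,White), (3,Black)}
A1: add {(2,White), (4,White), (5,White)}.
(2,White) ∈ A1 ⇒ White forces the target.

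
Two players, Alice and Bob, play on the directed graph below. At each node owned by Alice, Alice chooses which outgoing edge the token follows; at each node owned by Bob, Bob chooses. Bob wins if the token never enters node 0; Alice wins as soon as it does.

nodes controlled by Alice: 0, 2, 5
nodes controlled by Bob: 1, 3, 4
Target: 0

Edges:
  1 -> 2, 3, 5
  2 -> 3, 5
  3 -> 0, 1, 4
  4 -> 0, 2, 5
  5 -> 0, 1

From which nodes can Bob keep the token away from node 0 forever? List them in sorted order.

1, 3

A0 = {0}
A1: add {5} — 5 (Alice) has 5→0.
A2: add {2} — 2 (Alice) has 2→5.
A3: add {4} — 4 (Bob): all of {0, 2, 5} already in.
A4 = A3; e.g. 1 (Bob) can still go to 3. Fixed point.
Alice's attractor = {0, 2, 4, 5}; Bob avoids the target exactly from the complement.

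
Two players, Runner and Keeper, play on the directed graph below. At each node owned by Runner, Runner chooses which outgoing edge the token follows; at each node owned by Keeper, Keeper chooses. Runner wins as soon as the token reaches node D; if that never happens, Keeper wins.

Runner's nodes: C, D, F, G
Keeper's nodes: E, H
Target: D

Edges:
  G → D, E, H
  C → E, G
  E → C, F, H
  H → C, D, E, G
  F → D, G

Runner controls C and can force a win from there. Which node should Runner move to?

G

A0 = {D}
A1: add {F, G} — F (Runner) has F→D; G (Runner) has G→D.
A2: add {C} — C (Runner) has C→G.
A3 = A2; e.g. E (Keeper) can still go to H. Fixed point.
From C, successor G is in the attractor (rank 1); the other successor E is not.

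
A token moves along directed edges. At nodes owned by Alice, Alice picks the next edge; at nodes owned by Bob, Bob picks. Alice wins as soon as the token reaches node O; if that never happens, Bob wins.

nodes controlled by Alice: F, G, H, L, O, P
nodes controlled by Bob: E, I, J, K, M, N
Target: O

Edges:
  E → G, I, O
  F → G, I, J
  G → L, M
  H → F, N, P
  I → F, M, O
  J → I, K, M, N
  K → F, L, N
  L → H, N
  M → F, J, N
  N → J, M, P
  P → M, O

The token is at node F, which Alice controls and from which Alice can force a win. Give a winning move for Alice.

A0 = {O}
A1: add {P} — P (Alice) has P→O.
A2: add {H} — H (Alice) has H→P.
A3: add {L} — L (Alice) has L→H.
A4: add {G} — G (Alice) has G→L.
A5: add {F} — F (Alice) has F→G.
A6 = A5; e.g. E (Bob) can still go to I. Fixed point.
From F, successor G is in the attractor (rank 4); the other successors I, J are not.

G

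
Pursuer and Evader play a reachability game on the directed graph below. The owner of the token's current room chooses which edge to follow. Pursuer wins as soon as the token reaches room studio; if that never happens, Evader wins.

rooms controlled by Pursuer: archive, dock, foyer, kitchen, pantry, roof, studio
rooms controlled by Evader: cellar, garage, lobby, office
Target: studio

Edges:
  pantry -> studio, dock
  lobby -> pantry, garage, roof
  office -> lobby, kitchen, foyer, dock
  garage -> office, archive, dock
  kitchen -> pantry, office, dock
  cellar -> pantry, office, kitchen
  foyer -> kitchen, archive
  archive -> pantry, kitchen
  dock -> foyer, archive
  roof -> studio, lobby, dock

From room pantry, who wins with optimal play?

A0 = {studio}
A1: add {pantry, roof} — pantry (Pursuer) has pantry→studio; roof (Pursuer) has roof→studio.
pantry ∈ A1, so Pursuer can force the target.

Pursuer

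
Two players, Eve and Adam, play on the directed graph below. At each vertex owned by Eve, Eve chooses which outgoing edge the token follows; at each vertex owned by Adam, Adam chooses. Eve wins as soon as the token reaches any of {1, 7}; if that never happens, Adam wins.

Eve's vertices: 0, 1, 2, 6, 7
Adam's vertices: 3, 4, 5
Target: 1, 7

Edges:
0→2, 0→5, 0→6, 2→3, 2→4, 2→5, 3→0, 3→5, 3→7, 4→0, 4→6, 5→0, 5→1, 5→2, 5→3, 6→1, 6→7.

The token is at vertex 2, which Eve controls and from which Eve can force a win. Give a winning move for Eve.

A0 = {1, 7}
A1: add {6} — 6 (Eve) has 6→1.
A2: add {0} — 0 (Eve) has 0→6.
A3: add {4} — 4 (Adam): all of {0, 6} already in.
A4: add {2} — 2 (Eve) has 2→4.
A5 = A4; e.g. 3 (Adam) can still go to 5. Fixed point.
From 2, successor 4 is in the attractor (rank 3); the other successors 3, 5 are not.

4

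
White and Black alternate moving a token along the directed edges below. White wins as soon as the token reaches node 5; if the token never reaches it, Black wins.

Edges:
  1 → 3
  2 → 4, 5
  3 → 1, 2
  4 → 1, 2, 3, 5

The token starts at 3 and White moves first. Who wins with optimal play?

White

Track states (vertex, player-to-move).
A0 = {(5,White), (5,Black)}
A1: add {(2,White), (4,White)}.
A2: add {(2,Black)}.
A3: add {(3,White)}.
(3,White) ∈ A3 ⇒ White forces the target.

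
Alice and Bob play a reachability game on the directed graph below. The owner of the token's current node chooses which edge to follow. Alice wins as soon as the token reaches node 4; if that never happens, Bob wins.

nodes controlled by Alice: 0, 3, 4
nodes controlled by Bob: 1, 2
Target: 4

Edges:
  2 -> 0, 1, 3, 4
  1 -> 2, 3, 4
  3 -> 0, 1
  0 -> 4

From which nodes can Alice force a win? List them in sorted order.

A0 = {4}
A1: add {0} — 0 (Alice) has 0→4.
A2: add {3} — 3 (Alice) has 3→0.
A3 = A2; e.g. 1 (Bob) can still go to 2. Fixed point.
Alice's winning region = {0, 3, 4}.

0, 3, 4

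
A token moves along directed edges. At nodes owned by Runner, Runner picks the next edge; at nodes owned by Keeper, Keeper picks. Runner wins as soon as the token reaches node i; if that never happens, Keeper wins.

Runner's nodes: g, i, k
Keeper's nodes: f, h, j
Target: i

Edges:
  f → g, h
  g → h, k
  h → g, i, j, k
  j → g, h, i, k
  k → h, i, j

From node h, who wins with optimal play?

A0 = {i}
A1: add {k} — k (Runner) has k→i.
A2: add {g} — g (Runner) has g→k.
A3 = A2; e.g. f (Keeper) can still go to h. Fixed point.
h never enters the attractor, so Keeper can avoid the target forever.

Keeper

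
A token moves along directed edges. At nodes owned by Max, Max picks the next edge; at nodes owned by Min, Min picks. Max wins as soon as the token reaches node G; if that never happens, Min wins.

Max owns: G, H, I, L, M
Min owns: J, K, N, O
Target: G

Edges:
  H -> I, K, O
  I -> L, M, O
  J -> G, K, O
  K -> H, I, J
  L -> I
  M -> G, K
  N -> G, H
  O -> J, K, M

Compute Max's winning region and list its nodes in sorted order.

G, H, I, L, M, N

A0 = {G}
A1: add {M} — M (Max) has M→G.
A2: add {I} — I (Max) has I→M.
A3: add {H, L} — H (Max) has H→I; L (Max) has L→I.
A4: add {N} — N (Min): all of {G, H} already in.
A5 = A4; e.g. J (Min) can still go to K. Fixed point.
Max's winning region = {G, H, I, L, M, N}.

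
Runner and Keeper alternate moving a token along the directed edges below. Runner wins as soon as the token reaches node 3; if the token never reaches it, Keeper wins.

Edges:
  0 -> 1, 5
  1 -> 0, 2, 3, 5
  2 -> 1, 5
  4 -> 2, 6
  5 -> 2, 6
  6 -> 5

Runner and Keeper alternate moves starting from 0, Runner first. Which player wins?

Track states (vertex, player-to-move).
A0 = {(3,Runner), (3,Keeper)}
A1: add {(1,Runner)}.
A2 = A1; e.g. (0,Runner) stays out. (0,Runner) never enters ⇒ Keeper avoids the target.

Keeper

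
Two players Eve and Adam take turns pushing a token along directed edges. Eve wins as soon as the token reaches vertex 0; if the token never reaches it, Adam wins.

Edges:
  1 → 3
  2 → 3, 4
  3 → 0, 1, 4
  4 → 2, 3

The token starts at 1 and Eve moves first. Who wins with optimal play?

Track states (vertex, player-to-move).
A0 = {(0,Eve), (0,Adam)}
A1: add {(3,Eve)}.
A2: add {(1,Adam)}.
A3 = A2; e.g. (1,Eve) stays out. (1,Eve) never enters ⇒ Adam avoids the target.

Adam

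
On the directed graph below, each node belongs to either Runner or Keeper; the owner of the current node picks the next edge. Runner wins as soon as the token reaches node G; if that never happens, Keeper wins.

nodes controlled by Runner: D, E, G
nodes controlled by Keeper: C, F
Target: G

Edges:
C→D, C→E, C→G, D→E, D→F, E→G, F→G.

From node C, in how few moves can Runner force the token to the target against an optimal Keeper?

A0 = {G}
A1: add {E, F} — E (Runner) has E→G; F (Keeper): all of {G} already in.
A2: add {D} — D (Runner) has D→E.
A3: add {C} — C (Keeper): all of {D, E, G} already in.
A3 = all vertices. Fixed point.
C enters the attractor at level 3, so Runner can force the target in 3 moves from there.

3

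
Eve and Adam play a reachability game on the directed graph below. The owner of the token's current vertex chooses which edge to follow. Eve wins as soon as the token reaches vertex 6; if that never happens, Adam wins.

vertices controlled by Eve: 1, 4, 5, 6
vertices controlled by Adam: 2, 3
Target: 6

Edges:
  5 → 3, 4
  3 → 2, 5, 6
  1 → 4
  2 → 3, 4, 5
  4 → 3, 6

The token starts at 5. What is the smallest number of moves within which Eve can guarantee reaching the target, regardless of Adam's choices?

2

A0 = {6}
A1: add {4} — 4 (Eve) has 4→6.
A2: add {1, 5} — 1 (Eve) has 1→4; 5 (Eve) has 5→4.
A3 = A2; e.g. 2 (Adam) can still go to 3. Fixed point.
5 enters the attractor at level 2, so Eve can force the target in 2 moves from there.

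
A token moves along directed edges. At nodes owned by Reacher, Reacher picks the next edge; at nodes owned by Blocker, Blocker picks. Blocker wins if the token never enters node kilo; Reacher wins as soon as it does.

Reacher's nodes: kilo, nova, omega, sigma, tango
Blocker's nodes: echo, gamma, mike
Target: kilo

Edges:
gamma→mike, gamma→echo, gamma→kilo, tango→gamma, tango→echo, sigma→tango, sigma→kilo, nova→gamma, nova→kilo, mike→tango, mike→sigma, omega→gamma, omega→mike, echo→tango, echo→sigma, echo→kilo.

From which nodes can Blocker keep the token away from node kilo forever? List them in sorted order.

A0 = {kilo}
A1: add {nova, sigma} — sigma (Reacher) has sigma→kilo; nova (Reacher) has nova→kilo.
A2 = A1; e.g. gamma (Blocker) can still go to mike. Fixed point.
Reacher's attractor = {kilo, nova, sigma}; Blocker avoids the target exactly from the complement.

echo, gamma, mike, omega, tango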